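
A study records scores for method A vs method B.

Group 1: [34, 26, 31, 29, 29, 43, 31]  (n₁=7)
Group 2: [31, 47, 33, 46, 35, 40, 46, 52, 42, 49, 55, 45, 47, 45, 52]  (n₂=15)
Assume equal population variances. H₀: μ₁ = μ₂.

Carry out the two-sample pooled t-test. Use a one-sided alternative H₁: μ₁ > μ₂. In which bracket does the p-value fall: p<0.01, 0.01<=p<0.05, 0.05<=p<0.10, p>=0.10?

p-value bracket: p>=0.10

x̄₁=31.857, s₁=5.490, n₁=7
x̄₂=44.333, s₂=7.027, n₂=15
s_p² = [6·5.490² + 14·7.027²]/20 = 43.6095
SE = √(s_p²·(1/7+1/15)) = 3.0228
t = (31.857−44.333)/3.0228 = -4.1274
df = 20
p-value (one-sided, H₁ greater) = 0.99974
→ bracket: p>=0.10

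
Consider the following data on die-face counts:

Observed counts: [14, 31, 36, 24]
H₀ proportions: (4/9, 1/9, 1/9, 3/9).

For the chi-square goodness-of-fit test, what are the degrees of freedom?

degrees of freedom = 3

df = k − 1 = 4 − 1 = 3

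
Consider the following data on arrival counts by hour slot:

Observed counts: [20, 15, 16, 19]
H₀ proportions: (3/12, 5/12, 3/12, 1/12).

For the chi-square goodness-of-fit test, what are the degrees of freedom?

degrees of freedom = 3

df = k − 1 = 4 − 1 = 3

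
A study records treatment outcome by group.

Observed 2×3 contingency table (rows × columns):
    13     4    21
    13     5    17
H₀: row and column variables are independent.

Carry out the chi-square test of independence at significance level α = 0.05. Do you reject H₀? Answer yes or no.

Row totals [38, 35], col totals [26, 9, 38], n=73
χ² = (13−13.53)²/13.53 + (4−4.68)²/4.68 + (21−19.78)²/19.78 + (13−12.47)²/12.47 + (5−4.32)²/4.32 + (17−18.22)²/18.22 = 0.4096
df = 2
p-value (upper-tail) = 0.81482
At α=0.05: p ≥ α → fail to reject H₀

reject H₀: no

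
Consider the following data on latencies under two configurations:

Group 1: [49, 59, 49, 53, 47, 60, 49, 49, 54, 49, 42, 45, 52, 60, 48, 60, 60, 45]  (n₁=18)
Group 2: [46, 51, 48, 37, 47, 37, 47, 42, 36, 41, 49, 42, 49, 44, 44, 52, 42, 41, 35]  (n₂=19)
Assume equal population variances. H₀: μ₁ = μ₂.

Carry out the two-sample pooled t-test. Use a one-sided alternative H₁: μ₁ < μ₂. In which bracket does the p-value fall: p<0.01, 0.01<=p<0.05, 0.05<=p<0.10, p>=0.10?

p-value bracket: p>=0.10

x̄₁=51.667, s₁=5.901, n₁=18
x̄₂=43.684, s₂=5.121, n₂=19
s_p² = [17·5.901² + 18·5.121²]/35 = 30.4030
SE = √(s_p²·(1/18+1/19)) = 1.8136
t = (51.667−43.684)/1.8136 = 4.4014
df = 35
p-value (one-sided, H₁ less) = 0.99995
→ bracket: p>=0.10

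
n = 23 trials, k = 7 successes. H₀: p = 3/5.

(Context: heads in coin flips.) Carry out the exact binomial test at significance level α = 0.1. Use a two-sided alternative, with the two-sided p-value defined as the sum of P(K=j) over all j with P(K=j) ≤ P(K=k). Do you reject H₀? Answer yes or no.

reject H₀: yes

Exact binomial: n=23, k=7, p₀=3/5=0.6000
P(X=j) = C(n,j)·p₀^j·(1−p₀)^(n−j); p = Σ P(X=j) over j with P(X=j) ≤ P(X=7)
p-value (two-sided) = 0.00499
At α=0.1: p < α → reject H₀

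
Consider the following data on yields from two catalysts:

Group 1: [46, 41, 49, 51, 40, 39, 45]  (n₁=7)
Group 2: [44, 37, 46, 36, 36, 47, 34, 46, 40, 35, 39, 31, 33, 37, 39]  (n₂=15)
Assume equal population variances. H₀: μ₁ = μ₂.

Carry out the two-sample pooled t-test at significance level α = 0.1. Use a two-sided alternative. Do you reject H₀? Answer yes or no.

x̄₁=44.429, s₁=4.614, n₁=7
x̄₂=38.667, s₂=5.024, n₂=15
s_p² = [6·4.614² + 14·5.024²]/20 = 24.0524
SE = √(s_p²·(1/7+1/15)) = 2.2449
t = (44.429−38.667)/2.2449 = 2.5667
df = 20
p-value (two-sided) = 0.01840
At α=0.1: p < α → reject H₀

reject H₀: yes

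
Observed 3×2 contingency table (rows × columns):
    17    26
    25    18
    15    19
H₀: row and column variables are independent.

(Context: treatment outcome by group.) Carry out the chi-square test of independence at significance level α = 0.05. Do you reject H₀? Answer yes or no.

reject H₀: no

Row totals [43, 43, 34], col totals [57, 63], n=120
χ² = (17−20.43)²/20.43 + (26−22.57)²/22.57 + (25−20.43)²/20.43 + (18−22.57)²/22.57 + (15−16.15)²/16.15 + (19−17.85)²/17.85 = 3.2018
df = 2
p-value (upper-tail) = 0.20171
At α=0.05: p ≥ α → fail to reject H₀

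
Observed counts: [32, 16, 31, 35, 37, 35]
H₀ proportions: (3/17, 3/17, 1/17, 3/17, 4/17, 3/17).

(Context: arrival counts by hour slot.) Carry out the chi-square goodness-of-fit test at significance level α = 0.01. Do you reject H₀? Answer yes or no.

reject H₀: yes

n = 186; E_i = n·p_i = [32.82, 32.82, 10.94, 32.82, 43.76, 32.82]
χ² = (32−32.82)²/32.82 + (16−32.82)²/32.82 + (31−10.94)²/10.94 + (35−32.82)²/32.82 + (37−43.76)²/43.76 + (35−32.82)²/32.82 = 46.7522
df = 5
p-value (upper-tail) = 0.00000
At α=0.01: p < α → reject H₀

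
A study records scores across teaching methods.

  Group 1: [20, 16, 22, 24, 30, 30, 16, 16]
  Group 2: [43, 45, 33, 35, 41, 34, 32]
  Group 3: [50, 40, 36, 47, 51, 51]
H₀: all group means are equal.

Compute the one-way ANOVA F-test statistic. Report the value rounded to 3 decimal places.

Group means [21.75, 37.57, 45.83], grand mean 33.905
SSB = Σnᵢ(x̄ᵢ−x̄)² = 2129.762; SSW = ΣΣ(x−x̄ᵢ)² = 614.048
MSB = 2129.762/2 = 1064.8810; MSW = 614.048/18 = 34.1138
F = MSB/MSW = 31.2156
df = (2, 18)

test statistic = 31.216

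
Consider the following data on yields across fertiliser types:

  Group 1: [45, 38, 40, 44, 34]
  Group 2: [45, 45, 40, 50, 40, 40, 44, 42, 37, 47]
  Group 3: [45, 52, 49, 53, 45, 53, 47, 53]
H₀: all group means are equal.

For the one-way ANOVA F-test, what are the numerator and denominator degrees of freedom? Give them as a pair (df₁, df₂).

degrees of freedom = [2, 20]

k = 3 groups, N = 23 total
df = (k−1, N−k) = (3−1, 23−3) = (2, 20)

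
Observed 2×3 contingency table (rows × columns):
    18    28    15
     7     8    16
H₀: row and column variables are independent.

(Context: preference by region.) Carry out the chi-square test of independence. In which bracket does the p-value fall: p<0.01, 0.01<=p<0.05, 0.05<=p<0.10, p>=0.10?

Row totals [61, 31], col totals [25, 36, 31], n=92
χ² = (18−16.58)²/16.58 + (28−23.87)²/23.87 + (15−20.55)²/20.55 + (7−8.42)²/8.42 + (8−12.13)²/12.13 + (16−10.45)²/10.45 = 6.9386
df = 2
p-value (upper-tail) = 0.03114
→ bracket: 0.01<=p<0.05

p-value bracket: 0.01<=p<0.05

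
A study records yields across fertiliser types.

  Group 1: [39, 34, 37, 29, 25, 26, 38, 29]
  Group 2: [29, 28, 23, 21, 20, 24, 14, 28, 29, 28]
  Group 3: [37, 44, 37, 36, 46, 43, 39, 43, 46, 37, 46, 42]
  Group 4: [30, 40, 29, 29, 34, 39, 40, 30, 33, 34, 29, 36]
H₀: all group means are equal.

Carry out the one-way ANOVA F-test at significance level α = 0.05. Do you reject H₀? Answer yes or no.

Group means [32.12, 24.40, 41.33, 33.58], grand mean 33.333
SSB = Σnᵢ(x̄ᵢ−x̄)² = 1578.475; SSW = ΣΣ(x−x̄ᵢ)² = 814.858
MSB = 1578.475/3 = 526.1583; MSW = 814.858/38 = 21.4436
F = MSB/MSW = 24.5368
df = (3, 38)
p-value (upper-tail) = 0.00000
At α=0.05: p < α → reject H₀

reject H₀: yes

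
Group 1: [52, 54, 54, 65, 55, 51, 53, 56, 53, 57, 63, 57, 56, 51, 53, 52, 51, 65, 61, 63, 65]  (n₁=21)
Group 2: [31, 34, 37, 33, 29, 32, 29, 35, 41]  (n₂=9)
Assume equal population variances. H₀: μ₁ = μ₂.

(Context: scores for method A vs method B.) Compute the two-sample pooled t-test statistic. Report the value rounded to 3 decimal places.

test statistic = 12.257

x̄₁=56.524, s₁=5.026, n₁=21
x̄₂=33.444, s₂=3.877, n₂=9
s_p² = [20·5.026² + 8·3.877²]/28 = 22.3379
SE = √(s_p²·(1/21+1/9)) = 1.8830
t = (56.524−33.444)/1.8830 = 12.2567
df = 28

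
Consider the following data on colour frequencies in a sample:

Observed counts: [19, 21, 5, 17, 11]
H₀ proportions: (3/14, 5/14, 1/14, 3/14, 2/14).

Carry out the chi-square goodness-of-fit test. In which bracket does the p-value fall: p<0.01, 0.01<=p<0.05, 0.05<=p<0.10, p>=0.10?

p-value bracket: p>=0.10

n = 73; E_i = n·p_i = [15.64, 26.07, 5.21, 15.64, 10.43]
χ² = (19−15.64)²/15.64 + (21−26.07)²/26.07 + (5−5.21)²/5.21 + (17−15.64)²/15.64 + (11−10.43)²/10.43 = 1.8648
df = 4
p-value (upper-tail) = 0.76060
→ bracket: p>=0.10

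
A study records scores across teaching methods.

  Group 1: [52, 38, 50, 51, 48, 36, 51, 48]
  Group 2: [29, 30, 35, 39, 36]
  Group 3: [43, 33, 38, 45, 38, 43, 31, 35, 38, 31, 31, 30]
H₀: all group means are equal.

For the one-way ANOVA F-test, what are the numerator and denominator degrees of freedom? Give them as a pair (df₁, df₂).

k = 3 groups, N = 25 total
df = (k−1, N−k) = (3−1, 25−3) = (2, 22)

degrees of freedom = [2, 22]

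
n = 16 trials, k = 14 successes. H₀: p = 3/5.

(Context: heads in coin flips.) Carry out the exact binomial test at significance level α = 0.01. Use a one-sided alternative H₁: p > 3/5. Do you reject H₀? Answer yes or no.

reject H₀: no

Exact binomial: n=16, k=14, p₀=3/5=0.6000
P(X≥14) from Σ C(n,i)·p₀^i·(1−p₀)^(n−i)
p-value (one-sided, H₁ greater) = 0.01834
At α=0.01: p ≥ α → fail to reject H₀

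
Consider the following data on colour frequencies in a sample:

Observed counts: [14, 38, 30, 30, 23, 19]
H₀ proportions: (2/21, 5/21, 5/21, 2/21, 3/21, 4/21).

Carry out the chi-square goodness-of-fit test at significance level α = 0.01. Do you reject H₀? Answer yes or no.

n = 154; E_i = n·p_i = [14.67, 36.67, 36.67, 14.67, 22.00, 29.33]
χ² = (14−14.67)²/14.67 + (38−36.67)²/36.67 + (30−36.67)²/36.67 + (30−14.67)²/14.67 + (23−22.00)²/22.00 + (19−29.33)²/29.33 = 21.0068
df = 5
p-value (upper-tail) = 0.00081
At α=0.01: p < α → reject H₀

reject H₀: yes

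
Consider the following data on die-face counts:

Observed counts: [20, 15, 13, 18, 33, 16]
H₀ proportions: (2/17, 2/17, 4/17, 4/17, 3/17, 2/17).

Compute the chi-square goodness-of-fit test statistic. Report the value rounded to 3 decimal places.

test statistic = 21.998

n = 115; E_i = n·p_i = [13.53, 13.53, 27.06, 27.06, 20.29, 13.53]
χ² = (20−13.53)²/13.53 + (15−13.53)²/13.53 + (13−27.06)²/27.06 + (18−27.06)²/27.06 + (33−20.29)²/20.29 + (16−13.53)²/13.53 = 21.9978
df = 5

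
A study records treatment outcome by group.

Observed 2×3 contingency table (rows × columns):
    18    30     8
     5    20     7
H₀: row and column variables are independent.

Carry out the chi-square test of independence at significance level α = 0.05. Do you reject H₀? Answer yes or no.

Row totals [56, 32], col totals [23, 50, 15], n=88
χ² = (18−14.64)²/14.64 + (30−31.82)²/31.82 + (8−9.55)²/9.55 + (5−8.36)²/8.36 + (20−18.18)²/18.18 + (7−5.45)²/5.45 = 3.0996
df = 2
p-value (upper-tail) = 0.21229
At α=0.05: p ≥ α → fail to reject H₀

reject H₀: no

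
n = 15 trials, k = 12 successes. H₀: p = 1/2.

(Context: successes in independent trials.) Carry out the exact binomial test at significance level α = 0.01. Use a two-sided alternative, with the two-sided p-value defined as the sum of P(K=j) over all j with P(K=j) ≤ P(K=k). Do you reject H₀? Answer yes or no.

Exact binomial: n=15, k=12, p₀=1/2=0.5000
P(X=j) = C(n,j)·p₀^j·(1−p₀)^(n−j); p = Σ P(X=j) over j with P(X=j) ≤ P(X=12)
p-value (two-sided) = 0.03516
At α=0.01: p ≥ α → fail to reject H₀

reject H₀: no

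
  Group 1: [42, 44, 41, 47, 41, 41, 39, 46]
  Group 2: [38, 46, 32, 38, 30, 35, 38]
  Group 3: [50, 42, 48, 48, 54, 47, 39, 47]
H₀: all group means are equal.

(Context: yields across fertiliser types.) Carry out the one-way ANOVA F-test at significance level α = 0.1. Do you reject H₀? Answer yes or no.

Group means [42.62, 36.71, 46.88], grand mean 42.304
SSB = Σnᵢ(x̄ᵢ−x̄)² = 386.691; SSW = ΣΣ(x−x̄ᵢ)² = 364.179
MSB = 386.691/2 = 193.3455; MSW = 364.179/20 = 18.2089
F = MSB/MSW = 10.6182
df = (2, 20)
p-value (upper-tail) = 0.00072
At α=0.1: p < α → reject H₀

reject H₀: yes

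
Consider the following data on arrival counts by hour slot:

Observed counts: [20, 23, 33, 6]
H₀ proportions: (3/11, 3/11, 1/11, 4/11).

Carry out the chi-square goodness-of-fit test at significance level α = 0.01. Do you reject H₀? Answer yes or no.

n = 82; E_i = n·p_i = [22.36, 22.36, 7.45, 29.82]
χ² = (20−22.36)²/22.36 + (23−22.36)²/22.36 + (33−7.45)²/7.45 + (6−29.82)²/29.82 = 106.8333
df = 3
p-value (upper-tail) = 0.00000
At α=0.01: p < α → reject H₀

reject H₀: yes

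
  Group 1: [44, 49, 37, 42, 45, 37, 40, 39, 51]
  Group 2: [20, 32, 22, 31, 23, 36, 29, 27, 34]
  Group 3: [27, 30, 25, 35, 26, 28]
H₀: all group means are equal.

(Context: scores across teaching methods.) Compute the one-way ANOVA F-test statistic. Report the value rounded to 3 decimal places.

Group means [42.67, 28.22, 28.50], grand mean 33.708
SSB = Σnᵢ(x̄ᵢ−x̄)² = 1155.903; SSW = ΣΣ(x−x̄ᵢ)² = 519.056
MSB = 1155.903/2 = 577.9514; MSW = 519.056/21 = 24.7169
F = MSB/MSW = 23.3828
df = (2, 21)

test statistic = 23.383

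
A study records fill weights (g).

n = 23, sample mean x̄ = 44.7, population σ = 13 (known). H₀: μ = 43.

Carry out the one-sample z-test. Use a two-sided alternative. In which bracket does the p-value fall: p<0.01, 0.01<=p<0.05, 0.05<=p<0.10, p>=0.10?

SE = σ/√n = 13/√23 = 2.7107
z = (x̄−μ₀)/SE = (44.7−43)/2.7107 = 0.6271
p-value (two-sided) = 0.53056
→ bracket: p>=0.10

p-value bracket: p>=0.10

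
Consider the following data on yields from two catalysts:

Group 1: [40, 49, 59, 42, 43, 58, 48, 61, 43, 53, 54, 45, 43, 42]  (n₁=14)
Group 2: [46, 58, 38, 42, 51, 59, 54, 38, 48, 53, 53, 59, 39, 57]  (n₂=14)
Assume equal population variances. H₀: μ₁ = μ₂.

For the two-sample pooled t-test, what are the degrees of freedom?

df = n₁ + n₂ − 2 = 14 + 14 − 2 = 26

degrees of freedom = 26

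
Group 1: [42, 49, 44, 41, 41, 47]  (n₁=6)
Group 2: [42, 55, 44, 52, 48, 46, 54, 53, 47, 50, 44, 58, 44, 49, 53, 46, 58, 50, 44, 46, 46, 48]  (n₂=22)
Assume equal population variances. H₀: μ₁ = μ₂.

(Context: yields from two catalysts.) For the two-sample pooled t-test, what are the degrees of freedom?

degrees of freedom = 26

df = n₁ + n₂ − 2 = 6 + 22 − 2 = 26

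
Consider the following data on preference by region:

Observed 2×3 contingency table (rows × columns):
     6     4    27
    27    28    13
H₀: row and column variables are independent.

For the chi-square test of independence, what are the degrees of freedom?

degrees of freedom = 2

df = (r−1)(c−1) = (2−1)·(3−1) = 2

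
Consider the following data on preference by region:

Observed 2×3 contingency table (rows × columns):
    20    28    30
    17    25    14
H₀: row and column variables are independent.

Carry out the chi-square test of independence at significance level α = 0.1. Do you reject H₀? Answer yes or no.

reject H₀: no

Row totals [78, 56], col totals [37, 53, 44], n=134
χ² = (20−21.54)²/21.54 + (28−30.85)²/30.85 + (30−25.61)²/25.61 + (17−15.46)²/15.46 + (25−22.15)²/22.15 + (14−18.39)²/18.39 = 2.6919
df = 2
p-value (upper-tail) = 0.26030
At α=0.1: p ≥ α → fail to reject H₀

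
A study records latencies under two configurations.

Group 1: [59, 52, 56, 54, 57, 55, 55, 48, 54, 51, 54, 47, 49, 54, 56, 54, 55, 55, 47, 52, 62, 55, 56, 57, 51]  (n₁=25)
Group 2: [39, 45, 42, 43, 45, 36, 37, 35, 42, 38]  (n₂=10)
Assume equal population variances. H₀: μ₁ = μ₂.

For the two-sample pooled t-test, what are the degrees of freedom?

degrees of freedom = 33

df = n₁ + n₂ − 2 = 25 + 10 − 2 = 33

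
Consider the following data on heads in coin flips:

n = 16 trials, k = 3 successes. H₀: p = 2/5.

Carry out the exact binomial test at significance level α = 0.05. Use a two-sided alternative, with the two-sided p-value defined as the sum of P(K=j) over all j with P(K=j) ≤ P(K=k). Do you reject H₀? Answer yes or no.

reject H₀: no

Exact binomial: n=16, k=3, p₀=2/5=0.4000
P(X=j) = C(n,j)·p₀^j·(1−p₀)^(n−j); p = Σ P(X=j) over j with P(X=j) ≤ P(X=3)
p-value (two-sided) = 0.12347
At α=0.05: p ≥ α → fail to reject H₀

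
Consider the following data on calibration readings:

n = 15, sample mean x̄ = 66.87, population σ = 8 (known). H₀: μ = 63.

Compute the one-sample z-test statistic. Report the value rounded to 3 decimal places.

test statistic = 1.874

SE = σ/√n = 8/√15 = 2.0656
z = (x̄−μ₀)/SE = (66.87−63)/2.0656 = 1.8736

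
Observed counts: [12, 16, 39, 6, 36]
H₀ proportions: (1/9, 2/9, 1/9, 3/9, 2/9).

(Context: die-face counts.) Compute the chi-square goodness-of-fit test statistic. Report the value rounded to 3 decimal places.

test statistic = 93.541

n = 109; E_i = n·p_i = [12.11, 24.22, 12.11, 36.33, 24.22]
χ² = (12−12.11)²/12.11 + (16−24.22)²/24.22 + (39−12.11)²/12.11 + (6−36.33)²/36.33 + (36−24.22)²/24.22 = 93.5413
df = 4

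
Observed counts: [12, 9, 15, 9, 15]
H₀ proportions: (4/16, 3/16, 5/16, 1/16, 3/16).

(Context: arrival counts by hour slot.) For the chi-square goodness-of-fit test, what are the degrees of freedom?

degrees of freedom = 4

df = k − 1 = 5 − 1 = 4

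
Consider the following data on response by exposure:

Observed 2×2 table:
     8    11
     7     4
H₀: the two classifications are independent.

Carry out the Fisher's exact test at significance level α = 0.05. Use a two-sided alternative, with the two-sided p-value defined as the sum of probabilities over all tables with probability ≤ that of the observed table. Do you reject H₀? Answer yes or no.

reject H₀: no

Margins: r₁=19, r₂=11, c₁=15, c₂=15, n=30
p_obs = C(19,8)·C(11,7)/C(30,15); sum pmf over tables with pmf ≤ p_obs
p-value (two-sided) = 0.44973
At α=0.05: p ≥ α → fail to reject H₀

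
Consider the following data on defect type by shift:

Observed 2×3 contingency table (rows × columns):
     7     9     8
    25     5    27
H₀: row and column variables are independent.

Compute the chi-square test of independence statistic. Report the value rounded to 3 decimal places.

Row totals [24, 57], col totals [32, 14, 35], n=81
χ² = (7−9.48)²/9.48 + (9−4.15)²/4.15 + (8−10.37)²/10.37 + (25−22.52)²/22.52 + (5−9.85)²/9.85 + (27−24.63)²/24.63 = 9.7572
df = 2

test statistic = 9.757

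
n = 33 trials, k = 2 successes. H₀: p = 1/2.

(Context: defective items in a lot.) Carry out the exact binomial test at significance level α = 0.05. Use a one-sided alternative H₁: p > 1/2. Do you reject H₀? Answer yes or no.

reject H₀: no

Exact binomial: n=33, k=2, p₀=1/2=0.5000
P(X≥2) from Σ C(n,i)·p₀^i·(1−p₀)^(n−i)
p-value (one-sided, H₁ greater) = 1.00000
At α=0.05: p ≥ α → fail to reject H₀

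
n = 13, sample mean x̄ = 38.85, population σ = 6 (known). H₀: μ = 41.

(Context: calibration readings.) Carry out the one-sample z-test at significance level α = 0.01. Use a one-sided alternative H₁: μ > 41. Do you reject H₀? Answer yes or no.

SE = σ/√n = 6/√13 = 1.6641
z = (x̄−μ₀)/SE = (38.85−41)/1.6641 = -1.2920
p-value (one-sided, H₁ greater) = 0.90182
At α=0.01: p ≥ α → fail to reject H₀

reject H₀: no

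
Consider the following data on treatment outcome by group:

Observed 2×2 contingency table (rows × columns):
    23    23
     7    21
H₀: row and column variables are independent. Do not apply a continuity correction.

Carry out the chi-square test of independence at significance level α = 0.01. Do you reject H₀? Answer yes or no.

reject H₀: no

Row totals [46, 28], col totals [30, 44], n=74
χ² = (23−18.65)²/18.65 + (23−27.35)²/27.35 + (7−11.35)²/11.35 + (21−16.65)²/16.65 = 4.5129
df = 1
p-value (upper-tail) = 0.03364
At α=0.01: p ≥ α → fail to reject H₀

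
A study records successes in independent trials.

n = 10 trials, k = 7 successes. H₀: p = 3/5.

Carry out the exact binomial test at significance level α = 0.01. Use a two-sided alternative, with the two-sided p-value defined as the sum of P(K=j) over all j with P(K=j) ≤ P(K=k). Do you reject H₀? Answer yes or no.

Exact binomial: n=10, k=7, p₀=3/5=0.6000
P(X=j) = C(n,j)·p₀^j·(1−p₀)^(n−j); p = Σ P(X=j) over j with P(X=j) ≤ P(X=7)
p-value (two-sided) = 0.74918
At α=0.01: p ≥ α → fail to reject H₀

reject H₀: no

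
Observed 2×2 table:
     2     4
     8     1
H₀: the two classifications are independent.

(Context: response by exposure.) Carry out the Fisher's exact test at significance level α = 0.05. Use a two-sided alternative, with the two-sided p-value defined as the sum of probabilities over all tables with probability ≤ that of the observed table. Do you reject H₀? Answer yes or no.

Margins: r₁=6, r₂=9, c₁=10, c₂=5, n=15
p_obs = C(6,2)·C(9,8)/C(15,10); sum pmf over tables with pmf ≤ p_obs
p-value (two-sided) = 0.08891
At α=0.05: p ≥ α → fail to reject H₀

reject H₀: no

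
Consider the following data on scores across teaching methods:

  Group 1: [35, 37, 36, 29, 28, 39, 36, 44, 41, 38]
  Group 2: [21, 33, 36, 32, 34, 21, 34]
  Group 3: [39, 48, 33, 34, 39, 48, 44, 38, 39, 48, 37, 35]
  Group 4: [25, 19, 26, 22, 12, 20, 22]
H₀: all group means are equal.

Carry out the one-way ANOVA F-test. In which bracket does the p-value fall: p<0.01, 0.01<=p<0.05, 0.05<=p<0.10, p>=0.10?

Group means [36.30, 30.14, 40.17, 20.86], grand mean 33.389
SSB = Σnᵢ(x̄ᵢ−x̄)² = 1809.075; SSW = ΣΣ(x−x̄ᵢ)² = 921.481
MSB = 1809.075/3 = 603.0249; MSW = 921.481/32 = 28.7963
F = MSB/MSW = 20.9411
df = (3, 32)
p-value (upper-tail) = 0.00000
→ bracket: p<0.01

p-value bracket: p<0.01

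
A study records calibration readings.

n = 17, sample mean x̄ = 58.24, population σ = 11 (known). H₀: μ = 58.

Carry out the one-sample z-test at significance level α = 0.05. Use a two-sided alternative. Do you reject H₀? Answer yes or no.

SE = σ/√n = 11/√17 = 2.6679
z = (x̄−μ₀)/SE = (58.24−58)/2.6679 = 0.0900
p-value (two-sided) = 0.92832
At α=0.05: p ≥ α → fail to reject H₀

reject H₀: no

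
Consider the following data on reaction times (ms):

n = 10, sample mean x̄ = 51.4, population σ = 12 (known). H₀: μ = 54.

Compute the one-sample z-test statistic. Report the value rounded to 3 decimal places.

SE = σ/√n = 12/√10 = 3.7947
z = (x̄−μ₀)/SE = (51.4−54)/3.7947 = -0.6852

test statistic = -0.685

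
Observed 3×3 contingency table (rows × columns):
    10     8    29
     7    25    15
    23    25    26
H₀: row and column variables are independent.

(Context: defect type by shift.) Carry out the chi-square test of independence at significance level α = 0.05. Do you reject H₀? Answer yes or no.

Row totals [47, 47, 74], col totals [40, 58, 70], n=168
χ² = (10−11.19)²/11.19 + (8−16.23)²/16.23 + (29−19.58)²/19.58 + (7−11.19)²/11.19 + (25−16.23)²/16.23 + (15−19.58)²/19.58 + (23−17.62)²/17.62 + (25−25.55)²/25.55 + (26−30.83)²/30.83 = 18.6239
df = 4
p-value (upper-tail) = 0.00093
At α=0.05: p < α → reject H₀

reject H₀: yes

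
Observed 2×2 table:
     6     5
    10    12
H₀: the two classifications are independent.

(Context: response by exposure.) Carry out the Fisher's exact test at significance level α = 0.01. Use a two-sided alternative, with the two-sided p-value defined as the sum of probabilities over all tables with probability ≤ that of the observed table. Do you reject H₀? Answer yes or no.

reject H₀: no

Margins: r₁=11, r₂=22, c₁=16, c₂=17, n=33
p_obs = C(11,6)·C(22,10)/C(33,16); sum pmf over tables with pmf ≤ p_obs
p-value (two-sided) = 0.72068
At α=0.01: p ≥ α → fail to reject H₀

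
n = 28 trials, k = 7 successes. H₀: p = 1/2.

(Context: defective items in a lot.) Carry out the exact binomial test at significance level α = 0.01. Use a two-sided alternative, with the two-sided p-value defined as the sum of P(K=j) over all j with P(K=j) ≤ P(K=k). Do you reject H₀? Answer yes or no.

reject H₀: no

Exact binomial: n=28, k=7, p₀=1/2=0.5000
P(X=j) = C(n,j)·p₀^j·(1−p₀)^(n−j); p = Σ P(X=j) over j with P(X=j) ≤ P(X=7)
p-value (two-sided) = 0.01254
At α=0.01: p ≥ α → fail to reject H₀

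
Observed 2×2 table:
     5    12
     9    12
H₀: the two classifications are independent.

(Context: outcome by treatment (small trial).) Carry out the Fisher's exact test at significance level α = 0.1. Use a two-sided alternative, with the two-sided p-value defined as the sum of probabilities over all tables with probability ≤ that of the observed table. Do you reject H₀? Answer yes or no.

Margins: r₁=17, r₂=21, c₁=14, c₂=24, n=38
p_obs = C(17,5)·C(21,9)/C(38,14); sum pmf over tables with pmf ≤ p_obs
p-value (two-sided) = 0.50568
At α=0.1: p ≥ α → fail to reject H₀

reject H₀: no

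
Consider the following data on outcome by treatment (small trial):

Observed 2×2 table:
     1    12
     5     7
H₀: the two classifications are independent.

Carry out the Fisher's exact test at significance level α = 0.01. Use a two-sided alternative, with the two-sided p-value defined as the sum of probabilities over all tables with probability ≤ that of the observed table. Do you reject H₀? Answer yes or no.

reject H₀: no

Margins: r₁=13, r₂=12, c₁=6, c₂=19, n=25
p_obs = C(13,1)·C(12,5)/C(25,6); sum pmf over tables with pmf ≤ p_obs
p-value (two-sided) = 0.07304
At α=0.01: p ≥ α → fail to reject H₀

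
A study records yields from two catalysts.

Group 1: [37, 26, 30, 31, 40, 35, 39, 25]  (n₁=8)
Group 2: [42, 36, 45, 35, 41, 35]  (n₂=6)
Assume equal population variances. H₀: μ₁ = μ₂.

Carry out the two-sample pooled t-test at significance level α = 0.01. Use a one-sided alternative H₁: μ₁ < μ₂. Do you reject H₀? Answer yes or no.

x̄₁=32.875, s₁=5.743, n₁=8
x̄₂=39.000, s₂=4.243, n₂=6
s_p² = [7·5.743² + 5·4.243²]/12 = 26.7396
SE = √(s_p²·(1/8+1/6)) = 2.7927
t = (32.875−39.000)/2.7927 = -2.1932
df = 12
p-value (one-sided, H₁ less) = 0.02436
At α=0.01: p ≥ α → fail to reject H₀

reject H₀: no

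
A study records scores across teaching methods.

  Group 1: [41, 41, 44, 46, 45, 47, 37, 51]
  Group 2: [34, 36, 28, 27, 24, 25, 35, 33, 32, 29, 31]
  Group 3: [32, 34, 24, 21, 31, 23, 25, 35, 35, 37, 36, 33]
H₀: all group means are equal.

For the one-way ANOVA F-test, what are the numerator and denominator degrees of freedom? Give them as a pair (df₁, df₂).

degrees of freedom = [2, 28]

k = 3 groups, N = 31 total
df = (k−1, N−k) = (3−1, 31−3) = (2, 28)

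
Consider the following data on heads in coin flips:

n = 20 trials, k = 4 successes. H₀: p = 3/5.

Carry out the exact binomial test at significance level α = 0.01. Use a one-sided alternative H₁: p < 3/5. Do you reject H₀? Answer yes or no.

Exact binomial: n=20, k=4, p₀=3/5=0.6000
P(X≤4) from Σ C(n,i)·p₀^i·(1−p₀)^(n−i)
p-value (one-sided, H₁ less) = 0.00032
At α=0.01: p < α → reject H₀

reject H₀: yes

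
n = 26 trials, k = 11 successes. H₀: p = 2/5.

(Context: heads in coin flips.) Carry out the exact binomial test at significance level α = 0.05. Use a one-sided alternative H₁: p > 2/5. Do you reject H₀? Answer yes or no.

reject H₀: no

Exact binomial: n=26, k=11, p₀=2/5=0.4000
P(X≥11) from Σ C(n,i)·p₀^i·(1−p₀)^(n−i)
p-value (one-sided, H₁ greater) = 0.47869
At α=0.05: p ≥ α → fail to reject H₀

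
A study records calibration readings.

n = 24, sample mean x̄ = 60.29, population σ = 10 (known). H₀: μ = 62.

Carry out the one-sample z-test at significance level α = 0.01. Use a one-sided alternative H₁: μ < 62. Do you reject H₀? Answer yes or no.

reject H₀: no

SE = σ/√n = 10/√24 = 2.0412
z = (x̄−μ₀)/SE = (60.29−62)/2.0412 = -0.8377
p-value (one-sided, H₁ less) = 0.20109
At α=0.01: p ≥ α → fail to reject H₀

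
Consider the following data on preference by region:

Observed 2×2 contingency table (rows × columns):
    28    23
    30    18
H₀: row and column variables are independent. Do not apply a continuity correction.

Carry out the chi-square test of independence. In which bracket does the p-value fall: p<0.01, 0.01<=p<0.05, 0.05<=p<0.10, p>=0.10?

p-value bracket: p>=0.10

Row totals [51, 48], col totals [58, 41], n=99
χ² = (28−29.88)²/29.88 + (23−21.12)²/21.12 + (30−28.12)²/28.12 + (18−19.88)²/19.88 = 0.5884
df = 1
p-value (upper-tail) = 0.44306
→ bracket: p>=0.10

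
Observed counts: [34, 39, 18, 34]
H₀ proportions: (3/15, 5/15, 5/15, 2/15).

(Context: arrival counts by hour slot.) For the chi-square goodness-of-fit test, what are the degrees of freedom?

df = k − 1 = 4 − 1 = 3

degrees of freedom = 3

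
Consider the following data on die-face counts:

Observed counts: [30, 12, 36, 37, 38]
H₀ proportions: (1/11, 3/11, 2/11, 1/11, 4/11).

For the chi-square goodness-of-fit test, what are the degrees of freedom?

df = k − 1 = 5 − 1 = 4

degrees of freedom = 4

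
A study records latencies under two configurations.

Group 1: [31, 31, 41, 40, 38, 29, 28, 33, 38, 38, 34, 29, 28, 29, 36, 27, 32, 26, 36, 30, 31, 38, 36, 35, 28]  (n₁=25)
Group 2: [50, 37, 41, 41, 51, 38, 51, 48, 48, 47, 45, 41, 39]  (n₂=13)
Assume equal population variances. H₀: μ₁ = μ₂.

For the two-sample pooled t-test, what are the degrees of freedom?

degrees of freedom = 36

df = n₁ + n₂ − 2 = 25 + 13 − 2 = 36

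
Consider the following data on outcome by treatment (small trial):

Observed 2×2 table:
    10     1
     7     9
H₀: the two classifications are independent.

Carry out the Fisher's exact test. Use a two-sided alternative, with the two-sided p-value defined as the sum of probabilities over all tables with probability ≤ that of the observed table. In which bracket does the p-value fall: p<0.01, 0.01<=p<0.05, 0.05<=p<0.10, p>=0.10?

Margins: r₁=11, r₂=16, c₁=17, c₂=10, n=27
p_obs = C(11,10)·C(16,7)/C(27,17); sum pmf over tables with pmf ≤ p_obs
p-value (two-sided) = 0.01832
→ bracket: 0.01<=p<0.05

p-value bracket: 0.01<=p<0.05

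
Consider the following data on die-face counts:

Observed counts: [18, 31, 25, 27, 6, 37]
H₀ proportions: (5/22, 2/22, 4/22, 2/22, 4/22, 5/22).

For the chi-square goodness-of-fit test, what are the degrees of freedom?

degrees of freedom = 5

df = k − 1 = 6 − 1 = 5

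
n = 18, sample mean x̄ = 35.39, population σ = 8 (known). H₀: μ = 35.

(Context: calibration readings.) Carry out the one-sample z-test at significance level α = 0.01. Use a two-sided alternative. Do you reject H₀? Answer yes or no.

reject H₀: no

SE = σ/√n = 8/√18 = 1.8856
z = (x̄−μ₀)/SE = (35.39−35)/1.8856 = 0.2068
p-value (two-sided) = 0.83614
At α=0.01: p ≥ α → fail to reject H₀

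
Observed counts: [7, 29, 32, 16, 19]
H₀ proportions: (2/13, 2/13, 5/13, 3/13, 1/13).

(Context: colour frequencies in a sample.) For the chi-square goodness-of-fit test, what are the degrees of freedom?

df = k − 1 = 5 − 1 = 4

degrees of freedom = 4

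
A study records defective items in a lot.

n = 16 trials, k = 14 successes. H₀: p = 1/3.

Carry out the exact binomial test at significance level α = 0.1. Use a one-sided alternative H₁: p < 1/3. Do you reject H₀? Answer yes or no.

reject H₀: no

Exact binomial: n=16, k=14, p₀=1/3=0.3333
P(X≤14) from Σ C(n,i)·p₀^i·(1−p₀)^(n−i)
p-value (one-sided, H₁ less) = 1.00000
At α=0.1: p ≥ α → fail to reject H₀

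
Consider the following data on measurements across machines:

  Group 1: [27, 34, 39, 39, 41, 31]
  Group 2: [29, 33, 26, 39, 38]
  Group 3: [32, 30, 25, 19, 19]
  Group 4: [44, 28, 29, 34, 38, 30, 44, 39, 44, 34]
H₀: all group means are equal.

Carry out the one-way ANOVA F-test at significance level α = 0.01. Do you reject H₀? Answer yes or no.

Group means [35.17, 33.00, 25.00, 36.40], grand mean 33.269
SSB = Σnᵢ(x̄ᵢ−x̄)² = 461.882; SSW = ΣΣ(x−x̄ᵢ)² = 781.233
MSB = 461.882/3 = 153.9607; MSW = 781.233/22 = 35.5106
F = MSB/MSW = 4.3356
df = (3, 22)
p-value (upper-tail) = 0.01519
At α=0.01: p ≥ α → fail to reject H₀

reject H₀: no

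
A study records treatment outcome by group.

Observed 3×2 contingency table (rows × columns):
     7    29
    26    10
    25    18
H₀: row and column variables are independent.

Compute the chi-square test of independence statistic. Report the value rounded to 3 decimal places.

Row totals [36, 36, 43], col totals [58, 57], n=115
χ² = (7−18.16)²/18.16 + (29−17.84)²/17.84 + (26−18.16)²/18.16 + (10−17.84)²/17.84 + (25−21.69)²/21.69 + (18−21.31)²/21.31 = 21.6880
df = 2

test statistic = 21.688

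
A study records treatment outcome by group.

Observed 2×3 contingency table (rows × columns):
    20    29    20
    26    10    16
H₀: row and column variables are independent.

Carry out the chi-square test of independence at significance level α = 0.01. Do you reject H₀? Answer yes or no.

Row totals [69, 52], col totals [46, 39, 36], n=121
χ² = (20−26.23)²/26.23 + (29−22.24)²/22.24 + (20−20.53)²/20.53 + (26−19.77)²/19.77 + (10−16.76)²/16.76 + (16−15.47)²/15.47 = 8.2580
df = 2
p-value (upper-tail) = 0.01610
At α=0.01: p ≥ α → fail to reject H₀

reject H₀: no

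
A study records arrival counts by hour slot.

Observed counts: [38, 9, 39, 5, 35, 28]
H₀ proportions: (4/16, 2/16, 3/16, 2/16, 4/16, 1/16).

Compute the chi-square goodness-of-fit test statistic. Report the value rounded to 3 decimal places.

n = 154; E_i = n·p_i = [38.50, 19.25, 28.88, 19.25, 38.50, 9.62]
χ² = (38−38.50)²/38.50 + (9−19.25)²/19.25 + (39−28.88)²/28.88 + (5−19.25)²/19.25 + (35−38.50)²/38.50 + (28−9.62)²/9.62 = 54.9610
df = 5

test statistic = 54.961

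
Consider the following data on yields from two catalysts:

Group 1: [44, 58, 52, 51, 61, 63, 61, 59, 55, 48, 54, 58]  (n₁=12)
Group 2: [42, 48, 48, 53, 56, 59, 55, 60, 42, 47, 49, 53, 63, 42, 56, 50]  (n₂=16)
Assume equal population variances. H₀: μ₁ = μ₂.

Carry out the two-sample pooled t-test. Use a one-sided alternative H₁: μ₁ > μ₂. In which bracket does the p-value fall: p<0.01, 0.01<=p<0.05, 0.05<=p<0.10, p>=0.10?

p-value bracket: 0.05<=p<0.10

x̄₁=55.333, s₁=5.758, n₁=12
x̄₂=51.438, s₂=6.542, n₂=16
s_p² = [11·5.758² + 15·6.542²]/26 = 38.7155
SE = √(s_p²·(1/12+1/16)) = 2.3761
t = (55.333−51.438)/2.3761 = 1.6396
df = 26
p-value (one-sided, H₁ greater) = 0.05657
→ bracket: 0.05<=p<0.10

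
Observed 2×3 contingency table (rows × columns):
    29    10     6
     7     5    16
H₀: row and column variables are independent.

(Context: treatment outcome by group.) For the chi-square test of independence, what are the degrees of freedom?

df = (r−1)(c−1) = (2−1)·(3−1) = 2

degrees of freedom = 2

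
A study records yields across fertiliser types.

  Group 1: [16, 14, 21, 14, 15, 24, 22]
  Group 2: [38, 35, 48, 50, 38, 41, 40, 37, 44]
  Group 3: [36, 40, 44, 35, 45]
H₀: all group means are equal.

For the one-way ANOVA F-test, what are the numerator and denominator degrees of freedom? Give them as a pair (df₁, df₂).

degrees of freedom = [2, 18]

k = 3 groups, N = 21 total
df = (k−1, N−k) = (3−1, 21−3) = (2, 18)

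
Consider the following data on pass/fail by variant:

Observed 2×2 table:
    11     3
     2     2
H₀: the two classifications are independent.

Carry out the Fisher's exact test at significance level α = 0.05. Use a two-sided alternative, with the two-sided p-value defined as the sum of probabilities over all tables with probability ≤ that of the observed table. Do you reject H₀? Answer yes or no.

reject H₀: no

Margins: r₁=14, r₂=4, c₁=13, c₂=5, n=18
p_obs = C(14,11)·C(4,2)/C(18,13); sum pmf over tables with pmf ≤ p_obs
p-value (two-sided) = 0.53268
At α=0.05: p ≥ α → fail to reject H₀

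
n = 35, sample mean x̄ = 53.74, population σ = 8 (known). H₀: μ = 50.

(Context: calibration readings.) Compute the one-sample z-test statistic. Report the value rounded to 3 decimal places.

SE = σ/√n = 8/√35 = 1.3522
z = (x̄−μ₀)/SE = (53.74−50)/1.3522 = 2.7658

test statistic = 2.766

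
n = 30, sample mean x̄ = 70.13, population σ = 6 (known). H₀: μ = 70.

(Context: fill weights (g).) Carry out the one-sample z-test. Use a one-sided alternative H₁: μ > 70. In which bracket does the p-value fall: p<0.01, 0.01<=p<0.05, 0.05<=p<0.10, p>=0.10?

SE = σ/√n = 6/√30 = 1.0954
z = (x̄−μ₀)/SE = (70.13−70)/1.0954 = 0.1187
p-value (one-sided, H₁ greater) = 0.45277
→ bracket: p>=0.10

p-value bracket: p>=0.10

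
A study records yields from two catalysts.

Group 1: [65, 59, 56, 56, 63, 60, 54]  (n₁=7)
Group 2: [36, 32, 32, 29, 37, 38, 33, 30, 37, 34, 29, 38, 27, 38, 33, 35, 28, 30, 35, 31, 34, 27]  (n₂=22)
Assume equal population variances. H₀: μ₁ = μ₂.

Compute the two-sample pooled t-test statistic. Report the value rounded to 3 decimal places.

x̄₁=59.000, s₁=4.000, n₁=7
x̄₂=32.864, s₂=3.642, n₂=22
s_p² = [6·4.000² + 21·3.642²]/27 = 13.8737
SE = √(s_p²·(1/7+1/22)) = 1.6163
t = (59.000−32.864)/1.6163 = 16.1700
df = 27

test statistic = 16.170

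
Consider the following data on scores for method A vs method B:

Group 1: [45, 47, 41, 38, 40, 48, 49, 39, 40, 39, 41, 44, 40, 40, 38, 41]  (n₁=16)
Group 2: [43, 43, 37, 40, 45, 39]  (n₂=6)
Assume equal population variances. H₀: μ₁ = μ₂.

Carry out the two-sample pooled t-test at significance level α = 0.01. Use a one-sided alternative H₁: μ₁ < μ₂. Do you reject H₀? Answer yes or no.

x̄₁=41.875, s₁=3.575, n₁=16
x̄₂=41.167, s₂=2.994, n₂=6
s_p² = [15·3.575² + 5·2.994²]/20 = 11.8292
SE = √(s_p²·(1/16+1/6)) = 1.6465
t = (41.875−41.167)/1.6465 = 0.4302
df = 20
p-value (one-sided, H₁ less) = 0.66418
At α=0.01: p ≥ α → fail to reject H₀

reject H₀: no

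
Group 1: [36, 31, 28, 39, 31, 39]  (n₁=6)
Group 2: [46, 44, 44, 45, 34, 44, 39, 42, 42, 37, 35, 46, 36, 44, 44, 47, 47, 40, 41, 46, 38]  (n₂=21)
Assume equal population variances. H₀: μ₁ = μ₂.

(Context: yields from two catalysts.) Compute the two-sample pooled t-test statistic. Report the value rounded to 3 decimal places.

test statistic = -4.100

x̄₁=34.000, s₁=4.648, n₁=6
x̄₂=41.952, s₂=4.068, n₂=21
s_p² = [5·4.648² + 20·4.068²]/25 = 17.5581
SE = √(s_p²·(1/6+1/21)) = 1.9397
t = (34.000−41.952)/1.9397 = -4.0998
df = 25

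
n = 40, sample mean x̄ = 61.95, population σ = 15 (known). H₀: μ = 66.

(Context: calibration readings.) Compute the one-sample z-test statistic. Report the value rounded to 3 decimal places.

test statistic = -1.708

SE = σ/√n = 15/√40 = 2.3717
z = (x̄−μ₀)/SE = (61.95−66)/2.3717 = -1.7076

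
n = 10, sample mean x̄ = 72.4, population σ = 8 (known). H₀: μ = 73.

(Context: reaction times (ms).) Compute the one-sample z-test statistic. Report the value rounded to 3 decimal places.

test statistic = -0.237

SE = σ/√n = 8/√10 = 2.5298
z = (x̄−μ₀)/SE = (72.4−73)/2.5298 = -0.2372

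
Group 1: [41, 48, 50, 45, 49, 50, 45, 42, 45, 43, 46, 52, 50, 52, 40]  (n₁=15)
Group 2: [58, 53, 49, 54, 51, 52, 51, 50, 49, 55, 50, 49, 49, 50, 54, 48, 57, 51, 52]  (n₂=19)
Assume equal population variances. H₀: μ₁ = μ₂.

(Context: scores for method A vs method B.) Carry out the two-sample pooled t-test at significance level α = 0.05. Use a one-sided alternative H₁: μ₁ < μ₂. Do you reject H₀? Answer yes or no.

reject H₀: yes

x̄₁=46.533, s₁=3.944, n₁=15
x̄₂=51.684, s₂=2.829, n₂=19
s_p² = [14·3.944² + 18·2.829²]/32 = 11.3075
SE = √(s_p²·(1/15+1/19)) = 1.1614
t = (46.533−51.684)/1.1614 = -4.4349
df = 32
p-value (one-sided, H₁ less) = 0.00005
At α=0.05: p < α → reject H₀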